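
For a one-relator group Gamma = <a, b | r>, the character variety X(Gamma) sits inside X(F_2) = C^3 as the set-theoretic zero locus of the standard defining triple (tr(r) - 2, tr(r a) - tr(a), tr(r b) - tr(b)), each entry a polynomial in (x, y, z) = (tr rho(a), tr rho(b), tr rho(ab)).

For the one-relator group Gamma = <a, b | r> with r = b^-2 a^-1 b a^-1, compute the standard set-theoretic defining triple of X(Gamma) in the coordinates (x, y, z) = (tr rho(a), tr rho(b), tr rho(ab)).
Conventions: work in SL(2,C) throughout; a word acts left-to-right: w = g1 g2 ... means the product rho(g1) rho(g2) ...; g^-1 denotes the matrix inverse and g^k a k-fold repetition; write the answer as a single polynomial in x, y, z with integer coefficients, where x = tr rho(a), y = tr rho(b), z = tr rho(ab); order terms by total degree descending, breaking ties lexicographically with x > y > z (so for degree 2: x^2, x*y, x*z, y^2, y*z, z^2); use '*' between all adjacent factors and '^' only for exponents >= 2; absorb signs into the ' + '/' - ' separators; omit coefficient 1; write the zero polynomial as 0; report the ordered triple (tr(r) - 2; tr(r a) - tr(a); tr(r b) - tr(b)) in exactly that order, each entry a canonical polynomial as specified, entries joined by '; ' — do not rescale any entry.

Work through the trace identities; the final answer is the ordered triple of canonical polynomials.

x*y^2*z - x^2*y - y^3 - y*z^2 + x*z + 3*y - 2; -x + z; x*y*z - y^2 - z^2 - y + 2

trace(a^-1) = trace(a) = x
apply: trace(b a b) = trace(b) * trace(a b) - trace(a) = y*z - x
trace(b a b a) = trace(a b) * trace(a b) - trace(1) = z^2 - 2
trace(a b a^-1 b) = trace(b a b) * trace(a) - trace(b a b a) = x*y*z - x^2 - z^2 + 2
trace(b a^-1 b^-1 a) = trace(a b a^-1) * trace(b) - trace(a b a^-1 b) = -x*y*z + x^2 + y^2 + z^2 - 2
use: trace(b^-1 a^-1 b a^-1) = trace(b a^-1 b^-1) * trace(a) - trace(b a^-1 b^-1 a) = x*y*z - y^2 - z^2 + 2
apply: trace(a^-1 b) = trace(b) * trace(a) - trace(b a) = x*y - z
trace(a^-1 b a^-1) = trace(a^-1 b) * trace(a) - trace(a^-1 b a) = x^2*y - x*z - y
trace(b^-2 a^-1 b a^-1) = trace(b^-1 a^-1 b a^-1) * trace(b) - trace(b^-1 a^-1 b a^-1 b) = x*y^2*z - x^2*y - y^3 - y*z^2 + x*z + 3*y
assemble the triple (trace(r) - 2; trace(r a) - x; trace(r b) - y)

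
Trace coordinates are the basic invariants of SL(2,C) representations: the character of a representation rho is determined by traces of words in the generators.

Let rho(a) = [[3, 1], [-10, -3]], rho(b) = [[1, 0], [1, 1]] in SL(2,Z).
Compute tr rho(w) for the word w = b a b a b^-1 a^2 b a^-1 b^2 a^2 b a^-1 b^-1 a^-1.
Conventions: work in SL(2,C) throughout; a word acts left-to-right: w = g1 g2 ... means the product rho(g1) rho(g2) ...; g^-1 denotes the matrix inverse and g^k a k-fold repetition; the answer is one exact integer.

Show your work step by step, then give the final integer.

-8

rho(b) = [[1, 0], [1, 1]]
... * rho(a) = [[3, 1], [-10, -3]]  ->  [[3, 1], [-7, -2]]
... * rho(b) = [[1, 0], [1, 1]]  ->  [[4, 1], [-9, -2]]
... * rho(a) = [[3, 1], [-10, -3]]  ->  [[2, 1], [-7, -3]]
... * rho(b^-1) = [[1, 0], [-1, 1]]  ->  [[1, 1], [-4, -3]]
... * rho(a) = [[3, 1], [-10, -3]]  ->  [[-7, -2], [18, 5]]
... * rho(a) = [[3, 1], [-10, -3]]  ->  [[-1, -1], [4, 3]]
... * rho(b) = [[1, 0], [1, 1]]  ->  [[-2, -1], [7, 3]]
... * rho(a^-1) = [[-3, -1], [10, 3]]  ->  [[-4, -1], [9, 2]]
... * rho(b) = [[1, 0], [1, 1]]  ->  [[-5, -1], [11, 2]]
... * rho(b) = [[1, 0], [1, 1]]  ->  [[-6, -1], [13, 2]]
... * rho(a) = [[3, 1], [-10, -3]]  ->  [[-8, -3], [19, 7]]
... * rho(a) = [[3, 1], [-10, -3]]  ->  [[6, 1], [-13, -2]]
... * rho(b) = [[1, 0], [1, 1]]  ->  [[7, 1], [-15, -2]]
... * rho(a^-1) = [[-3, -1], [10, 3]]  ->  [[-11, -4], [25, 9]]
... * rho(b^-1) = [[1, 0], [-1, 1]]  ->  [[-7, -4], [16, 9]]
... * rho(a^-1) = [[-3, -1], [10, 3]]  ->  [[-19, -5], [42, 11]]
tr = -19 + 11 = -8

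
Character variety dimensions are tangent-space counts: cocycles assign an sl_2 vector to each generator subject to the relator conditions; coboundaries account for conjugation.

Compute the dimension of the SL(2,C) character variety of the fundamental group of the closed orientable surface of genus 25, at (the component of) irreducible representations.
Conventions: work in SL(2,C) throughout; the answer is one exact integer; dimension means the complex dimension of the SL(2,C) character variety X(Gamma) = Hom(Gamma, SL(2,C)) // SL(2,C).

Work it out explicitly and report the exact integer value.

pi_1 of the closed genus-25 surface has 50 generators bound by the single product-of-commutators relator.
A cocycle assigns one sl_2 vector per generator subject to the relator condition d_2(z) = 0: dim of the unconstrained space is 3*2g = 150.
H^2 = coker(d_2) is dual to H^0 = 0 at irreducible rho (Poincare duality), so d_2 is onto: dim Z^1 = 147.
As always at irreducible rho, dim B^1 = 3.
dim H^1 = 147 - 3 = 144 = dim X.

144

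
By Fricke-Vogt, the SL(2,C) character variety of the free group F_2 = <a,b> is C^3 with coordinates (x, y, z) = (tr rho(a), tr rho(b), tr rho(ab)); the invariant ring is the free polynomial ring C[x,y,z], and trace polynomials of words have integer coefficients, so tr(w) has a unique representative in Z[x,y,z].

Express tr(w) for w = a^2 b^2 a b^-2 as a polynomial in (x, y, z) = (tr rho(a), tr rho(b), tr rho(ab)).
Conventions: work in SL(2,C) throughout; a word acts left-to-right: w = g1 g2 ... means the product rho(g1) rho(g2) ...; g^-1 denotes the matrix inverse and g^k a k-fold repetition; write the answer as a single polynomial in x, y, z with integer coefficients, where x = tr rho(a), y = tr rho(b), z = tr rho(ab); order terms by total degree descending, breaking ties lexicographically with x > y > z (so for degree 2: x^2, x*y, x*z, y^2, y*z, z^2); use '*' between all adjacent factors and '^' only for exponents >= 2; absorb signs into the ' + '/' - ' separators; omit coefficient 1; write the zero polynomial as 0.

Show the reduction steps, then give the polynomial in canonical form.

trace(a^2 b) = trace(a)*trace(b a) - trace(b) = x*z - y
and trace(a^2) = trace(a)*trace(a) - trace(1) = x^2 - 2
trace(a b^2 a) = trace(b)*trace(a^2 b) - trace(a^2) = x*y*z - x^2 - y^2 + 2
and trace(a b^2) = trace(b)*trace(a b) - trace(a) = y*z - x
trace(a^2 b^2 a) = trace(a)*trace(a b^2 a) - trace(a b^2) = x^2*y*z - x^3 - x*y^2 - y*z + 3*x
trace(b a b a) = trace(a b)*trace(a b) - trace(1) = z^2 - 2
and trace(a b a^2 b) = trace(a)*trace(b a b a) - trace(b a b) = x*z^2 - y*z - x
trace(a b a^2) = trace(a)*trace(b a^2) - trace(b a) = x^2*z - x*y - z
next, trace(a^2 b^2 a b) = trace(b)*trace(a b a^2 b) - trace(a b a^2) = x*y*z^2 - x^2*z - y^2*z + z
next, trace(a^2 b^2 a b^-1) = trace(a^2 b^2 a)*trace(b) - trace(a^2 b^2 a b) = x^2*y^2*z - x^3*y - x*y^3 - x*y*z^2 + x^2*z + 3*x*y - z
and trace(a^2 b^2 a b^-2) = trace(a^2 b^2 a b^-1)*trace(b) - trace(a^2 b^2 a) = x^2*y^3*z - x^3*y^2 - x*y^4 - x*y^2*z^2 + x^3 + 4*x*y^2 - 3*x

x^2*y^3*z - x^3*y^2 - x*y^4 - x*y^2*z^2 + x^3 + 4*x*y^2 - 3*x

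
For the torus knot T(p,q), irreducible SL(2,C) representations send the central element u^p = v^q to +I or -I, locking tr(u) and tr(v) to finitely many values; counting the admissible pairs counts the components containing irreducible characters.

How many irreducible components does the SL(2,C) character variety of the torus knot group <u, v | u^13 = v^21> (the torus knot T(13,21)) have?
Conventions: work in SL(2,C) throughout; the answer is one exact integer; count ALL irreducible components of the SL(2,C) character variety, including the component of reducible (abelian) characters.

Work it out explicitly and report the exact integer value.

121

In the torus knot group T(13,21), u^13 = v^21 is central, so an irreducible representation sends it to +I or -I (Schur).
On an irreducible component, tr(u) is locked at 2*cos(pi*alpha/13) for some alpha in 1..12, and tr(v) at 2*cos(pi*beta/21) for some beta in 1..20.
u^13 = (-1)^alpha I and v^21 = (-1)^beta I must agree, so alpha and beta have equal parity.
Counting: 6 odd alphas x 10 odd betas + 6 even alphas x 10 even betas = 60 + 60 = 120.
Total: 120 irreducible-character components + 1 reducible (abelian) component = 121.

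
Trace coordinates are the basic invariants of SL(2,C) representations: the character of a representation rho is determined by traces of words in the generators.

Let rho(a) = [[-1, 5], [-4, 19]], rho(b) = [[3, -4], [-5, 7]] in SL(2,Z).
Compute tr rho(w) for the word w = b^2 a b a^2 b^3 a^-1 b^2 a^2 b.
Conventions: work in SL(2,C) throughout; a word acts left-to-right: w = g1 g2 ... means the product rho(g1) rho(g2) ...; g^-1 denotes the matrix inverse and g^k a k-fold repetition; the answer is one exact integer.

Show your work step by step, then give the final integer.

3092293404200208

rho(b) = [[3, -4], [-5, 7]]
... * rho(b) = [[3, -4], [-5, 7]]  ->  [[29, -40], [-50, 69]]
... * rho(a) = [[-1, 5], [-4, 19]]  ->  [[131, -615], [-226, 1061]]
... * rho(b) = [[3, -4], [-5, 7]]  ->  [[3468, -4829], [-5983, 8331]]
... * rho(a) = [[-1, 5], [-4, 19]]  ->  [[15848, -74411], [-27341, 128374]]
... * rho(a) = [[-1, 5], [-4, 19]]  ->  [[281796, -1334569], [-486155, 2302401]]
... * rho(b) = [[3, -4], [-5, 7]]  ->  [[7518233, -10469167], [-12970470, 18061427]]
... * rho(b) = [[3, -4], [-5, 7]]  ->  [[74900534, -103357101], [-129218545, 178311869]]
... * rho(b) = [[3, -4], [-5, 7]]  ->  [[741487107, -1023101843], [-1279214980, 1765057263]]
... * rho(a^-1) = [[19, -5], [4, -1]]  ->  [[9995847661, -2684333692], [-17244855568, 4631017637]]
... * rho(b) = [[3, -4], [-5, 7]]  ->  [[43409211443, -58773726488], [-74889654889, 101396545731]]
... * rho(b) = [[3, -4], [-5, 7]]  ->  [[424096266769, -585052931188], [-731651693322, 1009334439673]]
... * rho(a) = [[-1, 5], [-4, 19]]  ->  [[1916115457983, -8995524358727], [-3305686065370, 15519095887177]]
... * rho(a) = [[-1, 5], [-4, 19]]  ->  [[34065981976925, -161334385525898], [-58770697483338, 278334391529513]]
... * rho(b) = [[3, -4], [-5, 7]]  ->  [[908869873560265, -1265604626588986], [-1567984050097579, 2183423530639943]]
tr = 908869873560265 + 2183423530639943 = 3092293404200208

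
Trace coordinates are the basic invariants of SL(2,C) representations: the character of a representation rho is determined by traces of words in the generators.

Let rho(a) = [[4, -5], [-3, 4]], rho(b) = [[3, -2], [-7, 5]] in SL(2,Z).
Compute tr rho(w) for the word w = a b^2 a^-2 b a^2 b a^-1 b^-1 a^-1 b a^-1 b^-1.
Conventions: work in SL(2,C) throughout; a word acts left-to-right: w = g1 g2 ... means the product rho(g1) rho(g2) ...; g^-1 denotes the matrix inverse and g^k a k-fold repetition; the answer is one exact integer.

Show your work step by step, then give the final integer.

rho(a) = [[4, -5], [-3, 4]]
... * rho(b) = [[3, -2], [-7, 5]]  ->  [[47, -33], [-37, 26]]
... * rho(b) = [[3, -2], [-7, 5]]  ->  [[372, -259], [-293, 204]]
... * rho(a^-1) = [[4, 5], [3, 4]]  ->  [[711, 824], [-560, -649]]
... * rho(a^-1) = [[4, 5], [3, 4]]  ->  [[5316, 6851], [-4187, -5396]]
... * rho(b) = [[3, -2], [-7, 5]]  ->  [[-32009, 23623], [25211, -18606]]
... * rho(a) = [[4, -5], [-3, 4]]  ->  [[-198905, 254537], [156662, -200479]]
... * rho(a) = [[4, -5], [-3, 4]]  ->  [[-1559231, 2012673], [1228085, -1585226]]
... * rho(b) = [[3, -2], [-7, 5]]  ->  [[-18766404, 13181827], [14780837, -10382300]]
... * rho(a^-1) = [[4, 5], [3, 4]]  ->  [[-35520135, -41104712], [27976448, 32374985]]
... * rho(b^-1) = [[5, 2], [7, 3]]  ->  [[-465333659, -194354406], [366507135, 153077851]]
... * rho(a^-1) = [[4, 5], [3, 4]]  ->  [[-2444397854, -3104085919], [1925262093, 2444847079]]
... * rho(b) = [[3, -2], [-7, 5]]  ->  [[14395407871, -10631633887], [-11338143274, 8373711209]]
... * rho(a^-1) = [[4, 5], [3, 4]]  ->  [[25686729823, 29450503807], [-20231439469, -23195871534]]
... * rho(b^-1) = [[5, 2], [7, 3]]  ->  [[334587175764, 139724971067], [-263528298083, -110050493540]]
tr = 334587175764 + -110050493540 = 224536682224

224536682224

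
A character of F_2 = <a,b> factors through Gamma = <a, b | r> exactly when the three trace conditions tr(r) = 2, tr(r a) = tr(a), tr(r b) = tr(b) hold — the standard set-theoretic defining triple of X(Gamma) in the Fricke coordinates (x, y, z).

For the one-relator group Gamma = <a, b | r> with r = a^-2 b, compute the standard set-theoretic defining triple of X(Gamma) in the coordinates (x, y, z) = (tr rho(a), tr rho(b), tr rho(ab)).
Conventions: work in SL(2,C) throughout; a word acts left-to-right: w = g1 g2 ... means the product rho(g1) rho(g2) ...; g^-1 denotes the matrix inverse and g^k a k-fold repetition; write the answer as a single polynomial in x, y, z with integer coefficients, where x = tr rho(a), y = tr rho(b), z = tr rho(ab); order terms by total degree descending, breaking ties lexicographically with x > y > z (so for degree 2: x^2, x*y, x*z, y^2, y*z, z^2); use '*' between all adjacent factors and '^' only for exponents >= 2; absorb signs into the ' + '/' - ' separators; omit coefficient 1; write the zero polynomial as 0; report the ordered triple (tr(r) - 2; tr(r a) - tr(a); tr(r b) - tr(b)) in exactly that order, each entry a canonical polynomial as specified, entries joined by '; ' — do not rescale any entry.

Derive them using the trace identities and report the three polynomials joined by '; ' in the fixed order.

x^2*y - x*z - y - 2; x*y - x - z; x^2*y^2 - x*y*z - x^2 - y^2 - y + 2

trace(a^-1 b) = trace(b)*trace(a) - trace(b a) = x*y - z
trace(a^-2 b) = trace(a^-1 b)*trace(a) - trace(a^-1 b a) = x^2*y - x*z - y
trace(b^2) = trace(b)*trace(b) - trace(1) = y^2 - 2
trace(b^2 a) = trace(b)*trace(a b) - trace(a) = y*z - x
trace(a^-1 b^2) = trace(b^2)*trace(a) - trace(b^2 a) = x*y^2 - y*z - x
trace(a^-2 b^2) = trace(a^-1 b^2)*trace(a) - trace(a^-1 b^2 a) = x^2*y^2 - x*y*z - x^2 - y^2 + 2
assemble the triple (trace(r) - 2; trace(r a) - x; trace(r b) - y)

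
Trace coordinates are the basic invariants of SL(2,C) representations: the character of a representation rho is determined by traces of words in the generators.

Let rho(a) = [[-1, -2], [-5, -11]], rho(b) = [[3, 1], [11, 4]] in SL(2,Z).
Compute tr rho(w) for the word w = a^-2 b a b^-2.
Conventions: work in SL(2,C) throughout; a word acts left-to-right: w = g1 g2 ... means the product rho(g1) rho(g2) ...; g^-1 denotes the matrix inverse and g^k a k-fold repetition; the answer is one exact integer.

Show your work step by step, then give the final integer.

rho(a^-1) = [[-11, 2], [5, -1]]
... * rho(a^-1) = [[-11, 2], [5, -1]]  ->  [[131, -24], [-60, 11]]
... * rho(b) = [[3, 1], [11, 4]]  ->  [[129, 35], [-59, -16]]
... * rho(a) = [[-1, -2], [-5, -11]]  ->  [[-304, -643], [139, 294]]
... * rho(b^-1) = [[4, -1], [-11, 3]]  ->  [[5857, -1625], [-2678, 743]]
... * rho(b^-1) = [[4, -1], [-11, 3]]  ->  [[41303, -10732], [-18885, 4907]]
tr = 41303 + 4907 = 46210

46210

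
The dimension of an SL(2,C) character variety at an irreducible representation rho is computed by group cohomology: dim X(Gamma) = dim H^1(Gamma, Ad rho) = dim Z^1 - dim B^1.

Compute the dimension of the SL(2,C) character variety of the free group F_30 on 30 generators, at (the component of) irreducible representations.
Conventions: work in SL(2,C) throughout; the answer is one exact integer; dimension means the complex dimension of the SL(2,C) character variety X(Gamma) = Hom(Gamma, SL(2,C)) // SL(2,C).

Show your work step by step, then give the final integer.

87

The free group F_30: 30 generators, no relators.
Z^1(Gamma, Ad rho) = (sl_2)^30: a cocycle is a free choice of one sl_2 vector per generator, so dim Z^1 = 3*30 = 90.
At an irreducible rho the centralizer of the image in sl_2 is 0, so the coboundary map sl_2 -> Z^1 is injective: dim B^1 = 3.
dim H^1 = 90 - 3 = 87, which is dim X.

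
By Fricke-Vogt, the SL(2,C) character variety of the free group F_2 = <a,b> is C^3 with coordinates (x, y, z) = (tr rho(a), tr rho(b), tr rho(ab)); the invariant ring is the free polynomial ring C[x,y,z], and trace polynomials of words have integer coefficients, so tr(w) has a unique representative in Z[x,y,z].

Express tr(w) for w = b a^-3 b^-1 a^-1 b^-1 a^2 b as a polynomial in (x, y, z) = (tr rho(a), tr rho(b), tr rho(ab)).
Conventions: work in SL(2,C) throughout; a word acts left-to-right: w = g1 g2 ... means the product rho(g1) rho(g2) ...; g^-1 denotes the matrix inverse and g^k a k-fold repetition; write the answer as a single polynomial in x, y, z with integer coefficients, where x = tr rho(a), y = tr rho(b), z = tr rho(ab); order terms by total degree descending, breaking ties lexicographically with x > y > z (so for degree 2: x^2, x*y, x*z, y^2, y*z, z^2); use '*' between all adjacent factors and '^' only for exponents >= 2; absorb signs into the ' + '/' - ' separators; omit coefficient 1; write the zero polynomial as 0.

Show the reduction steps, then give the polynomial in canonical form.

trace(b^2 a) = trace(b)*trace(a b) - trace(a)   [square of b] = y*z - x
apply: trace(b^2) = trace(b)*trace(b) - trace(1)   [square of b] = y^2 - 2
trace(a b^2 a) = trace(a)*trace(b^2 a) - trace(b^2)   [square of a] = x*y*z - x^2 - y^2 + 2
trace(a b a b) = trace(a b)*trace(a b) - trace(1)   [split at a repeated a] = z^2 - 2
apply: trace(a b a) = trace(a)*trace(b a) - trace(b)   [square of a] = x*z - y
use: trace(a b^2 a b) = trace(b)*trace(a b a b) - trace(a b a)   [square of b] = y*z^2 - x*z - y
trace(b^-1 a b^2 a) = trace(a b^2 a)*trace(b) - trace(a b^2 a b)   [inverse elimination on b] = x*y^2*z - x^2*y - y^3 - y*z^2 + x*z + 3*y
use: trace(a b^2 a^-1 b^-1) = trace(b^-1 a b^2)*trace(a) - trace(b^-1 a b^2 a)   [inverse elimination on a] = -x*y^2*z + x^2*y + y^3 + y*z^2 - 3*y
use: trace(b a^2 b^2) = trace(b)*trace(b a^2 b) - trace(b a^2)   [square of b] = x*y^2*z - x^2*y - y^3 - x*z + 3*y
trace(b^2 a b) = trace(b)*trace(b a b) - trace(b a)   [square of b] = y^2*z - x*y - z
trace(b a^2 b^2 a) = trace(a)*trace(b^2 a b a) - trace(b^2 a b)   [square of a] = x*y*z^2 - x^2*z - y^2*z + z
apply: trace(b a^2 b^2 a^-1) = trace(b a^2 b^2)*trace(a) - trace(b a^2 b^2 a)   [inverse elimination on a] = x^2*y^2*z - x^3*y - x*y^3 - x*y*z^2 + y^2*z + 3*x*y - z
trace(a^-1 b a^2 b^2 a^-1) = trace(b a^2 b^2 a^-1)*trace(a) - trace(b a^2 b^2)   [inverse elimination on a] = x^3*y^2*z - x^4*y - x^2*y^3 - x^2*y*z^2 + 4*x^2*y + y^3 - 3*y
trace(b^4 a) = trace(b)*trace(a b^3) - trace(a b^2)   [square of b] = y^3*z - x*y^2 - 2*y*z + x
trace(b^3) = trace(b)*trace(b^2) - trace(b)   [square of b] = y^3 - 3*y
trace(b^4) = trace(b)*trace(b^3) - trace(b^2)   [square of b] = y^4 - 4*y^2 + 2
apply: trace(b a^2 b^3) = trace(a)*trace(b^4 a) - trace(b^4)   [square of a] = x*y^3*z - x^2*y^2 - y^4 - 2*x*y*z + x^2 + 4*y^2 - 2
trace(b^3 a b a) = trace(b)*trace(a b a b^2) - trace(a b a b)   [square of b] = y^2*z^2 - x*y*z - y^2 - z^2 + 2
trace(b a^2 b^3 a) = trace(a)*trace(b^3 a b a) - trace(b^3 a b)   [square of a] = x*y^2*z^2 - x^2*y*z - y^3*z - x*z^2 + 2*y*z + x
apply: trace(b a^-1 b a^2 b^2) = trace(b a^2 b^3)*trace(a) - trace(b a^2 b^3 a)   [inverse elimination on a] = x^2*y^3*z - x^3*y^2 - x*y^4 - x*y^2*z^2 - x^2*y*z + y^3*z + x^3 + 4*x*y^2 + x*z^2 - 2*y*z - 3*x
use: trace(b^2 a b^2 a) = trace(b)*trace(a b^2 a b) - trace(a b^2 a)   [square of b] = y^2*z^2 - 2*x*y*z + x^2 - 2
use: trace(b a^2 b^2 a b) = trace(a)*trace(b^2 a b^2 a) - trace(b^2 a b^2)   [square of a] = x*y^2*z^2 - 2*x^2*y*z - y^3*z + x^3 + x*y^2 + 2*y*z - 3*x
use: trace(a b a b a b) = trace(a b a b)*trace(a b) - trace(b a)   [split at a repeated a] = z^3 - 3*z
apply: trace(a b a b a) = trace(a)*trace(b a b a) - trace(b a b)   [square of a] = x*z^2 - y*z - x
use: trace(b^2 a b a b a) = trace(b)*trace(a b a b a b) - trace(a b a b a)   [square of b] = y*z^3 - x*z^2 - 2*y*z + x
trace(b a^2 b^2 a b a) = trace(a)*trace(b^2 a b a b a) - trace(b^2 a b a b)   [square of a] = x*y*z^3 - x^2*z^2 - y^2*z^2 - x*y*z + x^2 + y^2 + z^2 - 2
apply: trace(b a^-1 b a^2 b^2 a) = trace(b a^2 b^2 a b)*trace(a) - trace(b a^2 b^2 a b a)   [inverse elimination on a] = x^2*y^2*z^2 - 2*x^3*y*z - x*y^3*z - x*y*z^3 + x^4 + x^2*y^2 + x^2*z^2 + y^2*z^2 + 3*x*y*z - 4*x^2 - y^2 - z^2 + 2
apply: trace(a^-1 b a^2 b^2 a^-1 b) = trace(b a^-1 b a^2 b^2)*trace(a) - trace(b a^-1 b a^2 b^2 a)   [inverse elimination on a] = x^3*y^3*z - x^4*y^2 - x^2*y^4 - 2*x^2*y^2*z^2 + x^3*y*z + 2*x*y^3*z + x*y*z^3 + 3*x^2*y^2 - y^2*z^2 - 5*x*y*z + x^2 + y^2 + z^2 - 2
trace(a^2 b^2 a^-1 b^-1 a^-1 b) = trace(a^-1 b a^2 b^2 a^-1)*trace(b) - trace(a^-1 b a^2 b^2 a^-1 b)   [inverse elimination on b] = x^2*y^2*z^2 - x^3*y*z - 2*x*y^3*z - x*y*z^3 + x^2*y^2 + y^4 + y^2*z^2 + 5*x*y*z - x^2 - 4*y^2 - z^2 + 2
trace(a^-1 b^-1 a^-1 b^-1 a^2 b^2) = trace(a^2 b^2 a^-1 b^-1 a^-1)*trace(b) - trace(a^2 b^2 a^-1 b^-1 a^-1 b)   [inverse elimination on b] = -x^2*y^2*z^2 + x^3*y*z + x*y^3*z + x*y*z^3 - 5*x*y*z + x^2 + y^2 + z^2 - 2
apply: trace(a^2) = trace(a)*trace(a) - trace(1)   [square of a] = x^2 - 2
apply: trace(a^2 b a) = trace(a)*trace(b a^2) - trace(b a)   [square of a] = x^2*z - x*y - z
trace(b^-1 a^2 b a) = trace(a^2 b a)*trace(b) - trace(a^2 b a b)   [inverse elimination on b] = x^2*y*z - x*y^2 - x*z^2 + x
trace(a^-1 b^-1 a^2 b) = trace(b^-1 a^2 b)*trace(a) - trace(b^-1 a^2 b a)   [inverse elimination on a] = -x^2*y*z + x^3 + x*y^2 + x*z^2 - 3*x
trace(a^-2 b^-1 a^-1 b^-1 a^2 b^2) = trace(a^-1 b^-1 a^-1 b^-1 a^2 b^2)*trace(a) - trace(a^-1 b^-1 a^-1 b^-1 a^2 b^2 a)   [inverse elimination on a] = -x^3*y^2*z^2 + x^4*y*z + x^2*y^3*z + x^2*y*z^3 - 4*x^2*y*z + x
trace(b a^-3 b^-1 a^-1 b^-1 a^2 b) = trace(a^-2 b^-1 a^-1 b^-1 a^2 b^2)*trace(a) - trace(a^-2 b^-1 a^-1 b^-1 a^2 b^2 a)   [inverse elimination on a] = -x^4*y^2*z^2 + x^5*y*z + x^3*y^3*z + x^3*y*z^3 + x^2*y^2*z^2 - 5*x^3*y*z - x*y^3*z - x*y*z^3 + 5*x*y*z - y^2 - z^2 + 2

-x^4*y^2*z^2 + x^5*y*z + x^3*y^3*z + x^3*y*z^3 + x^2*y^2*z^2 - 5*x^3*y*z - x*y^3*z - x*y*z^3 + 5*x*y*z - y^2 - z^2 + 2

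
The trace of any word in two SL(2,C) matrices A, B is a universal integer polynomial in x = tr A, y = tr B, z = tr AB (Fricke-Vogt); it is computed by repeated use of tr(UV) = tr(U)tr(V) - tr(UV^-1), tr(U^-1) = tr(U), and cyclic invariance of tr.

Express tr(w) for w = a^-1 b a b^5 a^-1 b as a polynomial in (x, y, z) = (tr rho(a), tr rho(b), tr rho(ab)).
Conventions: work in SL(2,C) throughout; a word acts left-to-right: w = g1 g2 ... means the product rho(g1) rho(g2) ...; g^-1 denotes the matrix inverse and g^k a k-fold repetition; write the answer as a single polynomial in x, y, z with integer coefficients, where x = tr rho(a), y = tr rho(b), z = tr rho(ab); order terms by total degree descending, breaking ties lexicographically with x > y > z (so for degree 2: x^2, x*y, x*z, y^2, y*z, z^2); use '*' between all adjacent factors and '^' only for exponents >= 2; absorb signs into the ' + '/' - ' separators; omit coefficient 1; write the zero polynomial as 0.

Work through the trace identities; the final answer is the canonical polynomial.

so trace(a b^2) = trace(b)*trace(a b) - trace(a) = y*z - x
so trace(b^2 a b) = trace(b)*trace(a b^2) - trace(a b) = y^2*z - x*y - z
trace(a b^4) = trace(b)*trace(b^2 a b) - trace(b^2 a) = y^3*z - x*y^2 - 2*y*z + x
so trace(b^4 a b) = trace(b)*trace(a b^4) - trace(a b^3) = y^4*z - x*y^3 - 3*y^2*z + 2*x*y + z
reduce: trace(b^5 a b) = trace(b)*trace(b^4 a b) - trace(b^4 a) = y^5*z - x*y^4 - 4*y^3*z + 3*x*y^2 + 3*y*z - x
trace(b a b^6) = trace(b)*trace(b^5 a b) - trace(b^5 a) = y^6*z - x*y^5 - 5*y^4*z + 4*x*y^3 + 6*y^2*z - 3*x*y - z
so trace(a b a b) = trace(b a)*trace(b a) - trace(1)   [split at repeated b] = z^2 - 2
so trace(a b a) = trace(a)*trace(b a) - trace(b) = x*z - y
trace(a b a b^2) = trace(b)*trace(a b a b) - trace(a b a) = y*z^2 - x*z - y
trace(a b a b^3) = trace(b)*trace(a b a b^2) - trace(a b a b) = y^2*z^2 - x*y*z - y^2 - z^2 + 2
reduce: trace(b^3 a b a b) = trace(b)*trace(a b a b^3) - trace(a b a b^2) = y^3*z^2 - x*y^2*z - y^3 - 2*y*z^2 + x*z + 3*y
reduce: trace(b^3 a b a b^2) = trace(b)*trace(b^3 a b a b) - trace(b^3 a b a) = y^4*z^2 - x*y^3*z - y^4 - 3*y^2*z^2 + 2*x*y*z + 4*y^2 + z^2 - 2
trace(b a b^6 a) = trace(b)*trace(b^3 a b a b^2) - trace(b^3 a b a b) = y^5*z^2 - x*y^4*z - y^5 - 4*y^3*z^2 + 3*x*y^2*z + 5*y^3 + 3*y*z^2 - x*z - 5*y
reduce: trace(b a^-1 b a b^5) = trace(b a b^6)*trace(a) - trace(b a b^6 a) = x*y^6*z - x^2*y^5 - y^5*z^2 - 4*x*y^4*z + 4*x^2*y^3 + y^5 + 4*y^3*z^2 + 3*x*y^2*z - 3*x^2*y - 5*y^3 - 3*y*z^2 + 5*y
so trace(a^2) = trace(a)*trace(a) - trace(1) = x^2 - 2
reduce: trace(a b^2 a) = trace(b)*trace(a^2 b) - trace(a^2) = x*y*z - x^2 - y^2 + 2
trace(a b^2 a b^2) = trace(b)*trace(a b^2 a b) - trace(a b^2 a) = y^2*z^2 - 2*x*y*z + x^2 - 2
trace(b^2 a b^2 a b) = trace(b)*trace(a b^2 a b^2) - trace(a b^2 a b) = y^3*z^2 - 2*x*y^2*z + x^2*y - y*z^2 + x*z - y
reduce: trace(b a b^2 a b^3) = trace(b)*trace(b^2 a b^2 a b) - trace(b^2 a b^2 a) = y^4*z^2 - 2*x*y^3*z + x^2*y^2 - 2*y^2*z^2 + 3*x*y*z - x^2 - y^2 + 2
so trace(b a b^5 a b) = trace(b)*trace(b a b^2 a b^3) - trace(b a b^2 a b^2) = y^5*z^2 - 2*x*y^4*z + x^2*y^3 - 3*y^3*z^2 + 5*x*y^2*z - 2*x^2*y - y^3 + y*z^2 - x*z + 3*y
so trace(a b a b a b) = trace(a b a b)*trace(a b) - trace(b a)   [split at repeated a] = z^3 - 3*z
trace(a b a b a) = trace(a)*trace(b a b a) - trace(b a b) = x*z^2 - y*z - x
trace(b a b a b a b) = trace(b)*trace(a b a b a b) - trace(a b a b a) = y*z^3 - x*z^2 - 2*y*z + x
trace(b a b a b a b^2) = trace(b)*trace(b a b a b a b) - trace(b a b a b a) = y^2*z^3 - x*y*z^2 - 2*y^2*z - z^3 + x*y + 3*z
reduce: trace(b a b a b a b^3) = trace(b)*trace(b a b a b a b^2) - trace(b a b a b a b) = y^3*z^3 - x*y^2*z^2 - 2*y^3*z - 2*y*z^3 + x*y^2 + x*z^2 + 5*y*z - x
trace(b a b^5 a b a) = trace(b)*trace(b a b a b a b^3) - trace(b a b a b a b^2) = y^4*z^3 - x*y^3*z^2 - 2*y^4*z - 3*y^2*z^3 + x*y^3 + 2*x*y*z^2 + 7*y^2*z + z^3 - 2*x*y - 3*z
trace(b a^-1 b a b^5 a) = trace(b a b^5 a b)*trace(a) - trace(b a b^5 a b a) = x*y^5*z^2 - 2*x^2*y^4*z - y^4*z^3 + x^3*y^3 - 2*x*y^3*z^2 + 5*x^2*y^2*z + 2*y^4*z + 3*y^2*z^3 - 2*x^3*y - 2*x*y^3 - x*y*z^2 - x^2*z - 7*y^2*z - z^3 + 5*x*y + 3*z
so trace(a^-1 b a b^5 a^-1 b) = trace(b a^-1 b a b^5)*trace(a) - trace(b a^-1 b a b^5 a) = x^2*y^6*z - x^3*y^5 - 2*x*y^5*z^2 - 2*x^2*y^4*z + y^4*z^3 + 3*x^3*y^3 + x*y^5 + 6*x*y^3*z^2 - 2*x^2*y^2*z - 2*y^4*z - 3*y^2*z^3 - x^3*y - 3*x*y^3 - 2*x*y*z^2 + x^2*z + 7*y^2*z + z^3 - 3*z

x^2*y^6*z - x^3*y^5 - 2*x*y^5*z^2 - 2*x^2*y^4*z + y^4*z^3 + 3*x^3*y^3 + x*y^5 + 6*x*y^3*z^2 - 2*x^2*y^2*z - 2*y^4*z - 3*y^2*z^3 - x^3*y - 3*x*y^3 - 2*x*y*z^2 + x^2*z + 7*y^2*z + z^3 - 3*z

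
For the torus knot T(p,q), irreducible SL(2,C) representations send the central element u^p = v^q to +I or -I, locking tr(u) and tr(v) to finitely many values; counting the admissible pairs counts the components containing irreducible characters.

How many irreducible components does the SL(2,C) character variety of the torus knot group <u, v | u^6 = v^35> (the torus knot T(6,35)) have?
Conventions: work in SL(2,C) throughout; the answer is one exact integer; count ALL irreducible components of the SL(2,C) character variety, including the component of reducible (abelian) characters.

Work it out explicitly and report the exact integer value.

86

Gamma = < u, v | u^6 = v^35 > (torus knot T(6,35)); the central element u^6 = v^35 acts as +I or -I in any irreducible SL(2,C) representation.
On an irreducible component, tr(u) is locked at 2*cos(pi*alpha/6) for some alpha in 1..5, and tr(v) at 2*cos(pi*beta/35) for some beta in 1..34.
The two central values (-1)^alpha I and (-1)^beta I must be the same matrix, so alpha and beta share a parity.
count pairs: odd alpha (3 choices) x odd beta (17), plus even alpha (2) x even beta (17): 3*17 + 2*17 = 85.
components with irreducible characters: 85; plus the single component of reducible (abelian) characters: total 86.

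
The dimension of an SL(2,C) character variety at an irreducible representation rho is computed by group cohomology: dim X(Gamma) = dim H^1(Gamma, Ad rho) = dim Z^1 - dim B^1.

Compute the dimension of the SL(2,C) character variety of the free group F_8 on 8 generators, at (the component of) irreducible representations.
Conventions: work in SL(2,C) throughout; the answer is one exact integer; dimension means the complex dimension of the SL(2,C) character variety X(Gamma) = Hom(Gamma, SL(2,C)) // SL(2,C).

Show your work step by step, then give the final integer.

Gamma = F_8 has 8 generators and no relators.
A cocycle picks one sl_2 vector per generator freely, giving dim Z^1 = 3*8 = 24.
Irreducibility makes the coboundary map sl_2 -> Z^1 injective (trivial centralizer), so dim B^1 = 3.
Therefore dim X = 24 - 3 = 21.

21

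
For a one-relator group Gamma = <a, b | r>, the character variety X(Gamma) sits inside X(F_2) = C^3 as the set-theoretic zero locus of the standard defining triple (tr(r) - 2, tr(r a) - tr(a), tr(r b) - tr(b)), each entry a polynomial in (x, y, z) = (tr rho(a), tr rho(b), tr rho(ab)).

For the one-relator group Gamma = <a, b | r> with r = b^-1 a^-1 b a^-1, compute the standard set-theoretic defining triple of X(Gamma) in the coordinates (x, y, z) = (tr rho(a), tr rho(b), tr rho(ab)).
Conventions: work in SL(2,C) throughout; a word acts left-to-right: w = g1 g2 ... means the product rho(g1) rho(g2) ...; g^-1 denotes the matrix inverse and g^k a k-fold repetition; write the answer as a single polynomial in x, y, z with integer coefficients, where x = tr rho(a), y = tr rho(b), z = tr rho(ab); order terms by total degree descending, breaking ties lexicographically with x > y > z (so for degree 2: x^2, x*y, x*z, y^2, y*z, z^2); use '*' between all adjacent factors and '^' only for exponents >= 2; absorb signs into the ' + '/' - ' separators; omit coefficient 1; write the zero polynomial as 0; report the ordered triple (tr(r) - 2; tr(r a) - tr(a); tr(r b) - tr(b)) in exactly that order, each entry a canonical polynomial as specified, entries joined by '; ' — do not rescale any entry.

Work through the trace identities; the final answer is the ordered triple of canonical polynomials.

tr(a^-1) = tr(a) = x
next, tr(a b a) = tr(a)*tr(b a) - tr(b)   [square of a] = x*z - y
next, tr(a b a b) = tr(b a)*tr(b a) - tr(1)   [split at a repeated b] = z^2 - 2
tr(b^-1 a b a) = tr(a b a)*tr(b) - tr(a b a b)   [inverse elimination on b] = x*y*z - y^2 - z^2 + 2
and tr(b a^-1 b^-1 a) = tr(b^-1 a b)*tr(a) - tr(b^-1 a b a)   [inverse elimination on a] = -x*y*z + x^2 + y^2 + z^2 - 2
next, tr(b^-1 a^-1 b a^-1) = tr(b a^-1 b^-1)*tr(a) - tr(b a^-1 b^-1 a)   [inverse elimination on a] = x*y*z - y^2 - z^2 + 2
next, tr(a^-1 b) = tr(b)*tr(a) - tr(b a) = x*y - z
tr(a^-1 b a^-1) = tr(a^-1 b)*tr(a) - tr(a^-1 b a) = x^2*y - x*z - y
assemble the triple (tr(r) - 2; tr(r a) - x; tr(r b) - y)

x*y*z - y^2 - z^2; 0; x^2*y - x*z - 2*y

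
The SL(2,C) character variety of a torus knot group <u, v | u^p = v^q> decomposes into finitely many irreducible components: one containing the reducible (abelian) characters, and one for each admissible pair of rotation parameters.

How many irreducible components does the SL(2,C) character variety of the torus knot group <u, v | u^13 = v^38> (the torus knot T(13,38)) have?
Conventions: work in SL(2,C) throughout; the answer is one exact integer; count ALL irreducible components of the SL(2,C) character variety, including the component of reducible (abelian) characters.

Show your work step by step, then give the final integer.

In the torus knot group T(13,38), u^13 = v^38 is central, so an irreducible representation sends it to +I or -I (Schur).
This locks tr(u) to 2*cos(pi*alpha/13), alpha in 1..12, and tr(v) to 2*cos(pi*beta/38), beta in 1..37, on each component of irreducible characters.
u^13 = (-1)^alpha I and v^38 = (-1)^beta I must agree, so alpha and beta have equal parity.
count pairs: odd alpha (6 choices) x odd beta (19), plus even alpha (6) x even beta (18): 6*19 + 6*18 = 222.
That is 222 components of irreducible characters, and with the reducible (abelian) component the total is 223.

223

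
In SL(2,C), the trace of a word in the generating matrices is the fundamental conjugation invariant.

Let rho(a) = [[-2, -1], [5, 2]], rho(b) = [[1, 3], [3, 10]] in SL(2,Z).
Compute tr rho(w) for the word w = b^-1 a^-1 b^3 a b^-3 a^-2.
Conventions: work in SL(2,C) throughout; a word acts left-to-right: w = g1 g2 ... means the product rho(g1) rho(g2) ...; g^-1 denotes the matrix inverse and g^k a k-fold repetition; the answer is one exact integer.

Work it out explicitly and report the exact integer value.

-159750371

rho(b^-1) = [[10, -3], [-3, 1]]
... * rho(a^-1) = [[2, 1], [-5, -2]]  ->  [[35, 16], [-11, -5]]
... * rho(b) = [[1, 3], [3, 10]]  ->  [[83, 265], [-26, -83]]
... * rho(b) = [[1, 3], [3, 10]]  ->  [[878, 2899], [-275, -908]]
... * rho(b) = [[1, 3], [3, 10]]  ->  [[9575, 31624], [-2999, -9905]]
... * rho(a) = [[-2, -1], [5, 2]]  ->  [[138970, 53673], [-43527, -16811]]
... * rho(b^-1) = [[10, -3], [-3, 1]]  ->  [[1228681, -363237], [-384837, 113770]]
... * rho(b^-1) = [[10, -3], [-3, 1]]  ->  [[13376521, -4049280], [-4189680, 1268281]]
... * rho(b^-1) = [[10, -3], [-3, 1]]  ->  [[145913050, -44178843], [-45701643, 13837321]]
... * rho(a^-1) = [[2, 1], [-5, -2]]  ->  [[512720315, 234270736], [-160589891, -73376285]]
... * rho(a^-1) = [[2, 1], [-5, -2]]  ->  [[-145913050, 44178843], [45701643, -13837321]]
tr = -145913050 + -13837321 = -159750371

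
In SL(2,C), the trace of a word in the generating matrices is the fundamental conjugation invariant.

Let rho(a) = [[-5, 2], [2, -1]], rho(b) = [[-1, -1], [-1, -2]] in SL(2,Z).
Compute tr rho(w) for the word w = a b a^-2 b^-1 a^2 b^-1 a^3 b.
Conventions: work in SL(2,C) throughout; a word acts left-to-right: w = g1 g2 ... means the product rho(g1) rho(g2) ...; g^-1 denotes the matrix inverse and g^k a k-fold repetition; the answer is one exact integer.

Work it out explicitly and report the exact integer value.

-217946

rho(a) = [[-5, 2], [2, -1]]
... * rho(b) = [[-1, -1], [-1, -2]]  ->  [[3, 1], [-1, 0]]
... * rho(a^-1) = [[-1, -2], [-2, -5]]  ->  [[-5, -11], [1, 2]]
... * rho(a^-1) = [[-1, -2], [-2, -5]]  ->  [[27, 65], [-5, -12]]
... * rho(b^-1) = [[-2, 1], [1, -1]]  ->  [[11, -38], [-2, 7]]
... * rho(a) = [[-5, 2], [2, -1]]  ->  [[-131, 60], [24, -11]]
... * rho(a) = [[-5, 2], [2, -1]]  ->  [[775, -322], [-142, 59]]
... * rho(b^-1) = [[-2, 1], [1, -1]]  ->  [[-1872, 1097], [343, -201]]
... * rho(a) = [[-5, 2], [2, -1]]  ->  [[11554, -4841], [-2117, 887]]
... * rho(a) = [[-5, 2], [2, -1]]  ->  [[-67452, 27949], [12359, -5121]]
... * rho(a) = [[-5, 2], [2, -1]]  ->  [[393158, -162853], [-72037, 29839]]
... * rho(b) = [[-1, -1], [-1, -2]]  ->  [[-230305, -67452], [42198, 12359]]
tr = -230305 + 12359 = -217946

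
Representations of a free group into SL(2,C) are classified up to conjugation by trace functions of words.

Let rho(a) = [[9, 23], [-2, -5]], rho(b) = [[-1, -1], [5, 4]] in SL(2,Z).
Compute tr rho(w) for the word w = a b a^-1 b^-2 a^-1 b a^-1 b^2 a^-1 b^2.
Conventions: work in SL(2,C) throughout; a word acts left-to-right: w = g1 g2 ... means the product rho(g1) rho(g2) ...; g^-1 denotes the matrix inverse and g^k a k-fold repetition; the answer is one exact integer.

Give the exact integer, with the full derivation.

-92266647384

rho(a) = [[9, 23], [-2, -5]]
... * rho(b) = [[-1, -1], [5, 4]]  ->  [[106, 83], [-23, -18]]
... * rho(a^-1) = [[-5, -23], [2, 9]]  ->  [[-364, -1691], [79, 367]]
... * rho(b^-1) = [[4, 1], [-5, -1]]  ->  [[6999, 1327], [-1519, -288]]
... * rho(b^-1) = [[4, 1], [-5, -1]]  ->  [[21361, 5672], [-4636, -1231]]
... * rho(a^-1) = [[-5, -23], [2, 9]]  ->  [[-95461, -440255], [20718, 95549]]
... * rho(b) = [[-1, -1], [5, 4]]  ->  [[-2105814, -1665559], [457027, 361478]]
... * rho(a^-1) = [[-5, -23], [2, 9]]  ->  [[7197952, 33443691], [-1562179, -7258319]]
... * rho(b) = [[-1, -1], [5, 4]]  ->  [[160020503, 126576812], [-34729416, -27471097]]
... * rho(b) = [[-1, -1], [5, 4]]  ->  [[472863557, 346286745], [-102626069, -75154972]]
... * rho(a^-1) = [[-5, -23], [2, 9]]  ->  [[-1671744295, -7759281106], [362820401, 1684004839]]
... * rho(b) = [[-1, -1], [5, 4]]  ->  [[-37124661235, -29365380129], [8057203794, 6373198955]]
... * rho(b) = [[-1, -1], [5, 4]]  ->  [[-109702239410, -80336859281], [23808790981, 17435592026]]
tr = -109702239410 + 17435592026 = -92266647384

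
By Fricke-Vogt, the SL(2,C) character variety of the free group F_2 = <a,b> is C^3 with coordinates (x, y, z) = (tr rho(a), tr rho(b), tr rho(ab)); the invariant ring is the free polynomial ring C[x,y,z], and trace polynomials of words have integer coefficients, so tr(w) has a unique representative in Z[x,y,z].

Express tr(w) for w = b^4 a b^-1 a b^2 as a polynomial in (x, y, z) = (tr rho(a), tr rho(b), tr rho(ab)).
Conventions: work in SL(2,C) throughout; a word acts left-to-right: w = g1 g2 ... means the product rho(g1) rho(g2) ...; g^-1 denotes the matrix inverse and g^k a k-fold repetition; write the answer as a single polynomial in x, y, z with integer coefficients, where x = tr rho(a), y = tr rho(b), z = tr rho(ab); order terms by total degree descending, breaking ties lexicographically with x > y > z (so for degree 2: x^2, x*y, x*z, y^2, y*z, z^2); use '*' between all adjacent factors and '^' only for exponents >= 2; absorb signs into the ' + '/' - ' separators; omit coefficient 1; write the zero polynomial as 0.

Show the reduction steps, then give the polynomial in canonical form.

x*y^6*z - x^2*y^5 - y^7 - y^5*z^2 - 3*x*y^4*z + 3*x^2*y^3 + 7*y^5 + 4*y^3*z^2 - x^2*y - 14*y^3 - 3*y*z^2 + x*z + 7*y

apply: trace(b^2 a) = trace(b)*trace(a b) - trace(a) = y*z - x
use: trace(b^2) = trace(b)*trace(b) - trace(1) = y^2 - 2
use: trace(b a^2 b) = trace(a)*trace(b^2 a) - trace(b^2) = x*y*z - x^2 - y^2 + 2
trace(b a^2) = trace(a)*trace(b a) - trace(b) = x*z - y
trace(b a^2 b^2) = trace(b)*trace(b a^2 b) - trace(b a^2) = x*y^2*z - x^2*y - y^3 - x*z + 3*y
apply: trace(b^2 a^2 b^2) = trace(b)*trace(b a^2 b^2) - trace(b a^2 b) = x*y^3*z - x^2*y^2 - y^4 - 2*x*y*z + x^2 + 4*y^2 - 2
apply: trace(b^2 a^2 b^3) = trace(b)*trace(b^2 a^2 b^2) - trace(b^2 a^2 b) = x*y^4*z - x^2*y^3 - y^5 - 3*x*y^2*z + 2*x^2*y + 5*y^3 + x*z - 5*y
apply: trace(a b^6 a) = trace(b)*trace(b^2 a^2 b^3) - trace(b^2 a^2 b^2) = x*y^5*z - x^2*y^4 - y^6 - 4*x*y^3*z + 3*x^2*y^2 + 6*y^4 + 3*x*y*z - x^2 - 9*y^2 + 2
use: trace(a b a b) = trace(a b)*trace(a b) - trace(1)   [split at repeated a] = z^2 - 2
apply: trace(b a b a b) = trace(b)*trace(a b a b) - trace(a b a) = y*z^2 - x*z - y
use: trace(a b a b^3) = trace(b)*trace(b a b a b) - trace(b a b a) = y^2*z^2 - x*y*z - y^2 - z^2 + 2
trace(b^3 a b a b) = trace(b)*trace(a b a b^3) - trace(a b a b^2) = y^3*z^2 - x*y^2*z - y^3 - 2*y*z^2 + x*z + 3*y
trace(b a b a b^4) = trace(b)*trace(b^3 a b a b) - trace(b^3 a b a) = y^4*z^2 - x*y^3*z - y^4 - 3*y^2*z^2 + 2*x*y*z + 4*y^2 + z^2 - 2
trace(a b^6 a b) = trace(b)*trace(b a b a b^4) - trace(b a b a b^3) = y^5*z^2 - x*y^4*z - y^5 - 4*y^3*z^2 + 3*x*y^2*z + 5*y^3 + 3*y*z^2 - x*z - 5*y
trace(b^4 a b^-1 a b^2) = trace(a b^6 a)*trace(b) - trace(a b^6 a b) = x*y^6*z - x^2*y^5 - y^7 - y^5*z^2 - 3*x*y^4*z + 3*x^2*y^3 + 7*y^5 + 4*y^3*z^2 - x^2*y - 14*y^3 - 3*y*z^2 + x*z + 7*y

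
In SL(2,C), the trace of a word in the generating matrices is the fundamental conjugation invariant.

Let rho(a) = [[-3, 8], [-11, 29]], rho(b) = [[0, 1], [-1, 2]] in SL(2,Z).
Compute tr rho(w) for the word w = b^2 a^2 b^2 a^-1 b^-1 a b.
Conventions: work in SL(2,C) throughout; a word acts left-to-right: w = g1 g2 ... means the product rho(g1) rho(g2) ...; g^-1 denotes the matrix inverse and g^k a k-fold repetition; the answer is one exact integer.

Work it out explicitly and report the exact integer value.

572401

rho(b) = [[0, 1], [-1, 2]]
... * rho(b) = [[0, 1], [-1, 2]]  ->  [[-1, 2], [-2, 3]]
... * rho(a) = [[-3, 8], [-11, 29]]  ->  [[-19, 50], [-27, 71]]
... * rho(a) = [[-3, 8], [-11, 29]]  ->  [[-493, 1298], [-700, 1843]]
... * rho(b) = [[0, 1], [-1, 2]]  ->  [[-1298, 2103], [-1843, 2986]]
... * rho(b) = [[0, 1], [-1, 2]]  ->  [[-2103, 2908], [-2986, 4129]]
... * rho(a^-1) = [[29, -8], [11, -3]]  ->  [[-28999, 8100], [-41175, 11501]]
... * rho(b^-1) = [[2, -1], [1, 0]]  ->  [[-49898, 28999], [-70849, 41175]]
... * rho(a) = [[-3, 8], [-11, 29]]  ->  [[-169295, 441787], [-240378, 627283]]
... * rho(b) = [[0, 1], [-1, 2]]  ->  [[-441787, 714279], [-627283, 1014188]]
tr = -441787 + 1014188 = 572401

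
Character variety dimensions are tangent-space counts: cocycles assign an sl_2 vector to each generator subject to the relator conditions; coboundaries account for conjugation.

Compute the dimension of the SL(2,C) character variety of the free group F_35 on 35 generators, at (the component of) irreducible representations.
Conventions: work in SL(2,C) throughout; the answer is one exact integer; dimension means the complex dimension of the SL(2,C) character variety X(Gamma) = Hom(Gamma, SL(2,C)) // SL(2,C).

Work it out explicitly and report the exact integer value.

The free group F_35: 35 generators, no relators.
So Z^1 = (sl_2)^35 in full: dim Z^1 = 105.
dim B^1 = 3: the coboundary map is injective because an irreducible image has centralizer 0 in sl_2.
dim H^1 = 105 - 3 = 102, which is dim X.

102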